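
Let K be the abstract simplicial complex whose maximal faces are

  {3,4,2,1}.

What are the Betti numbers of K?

b_0 = 1, b_1 = 0, b_2 = 0, b_3 = 0.

We work with the vertex ordering 1 < 2 < 3 < 4. The simplices of K, each written with vertices in increasing order, are:

  0-simplices (4): [1], [2], [3], [4]
  1-simplices (6): [1,2], [1,3], [1,4], [2,3], [2,4], [3,4]
  2-simplices (4): [1,2,3], [1,2,4], [1,3,4], [2,3,4]
  3-simplices (1): [1,2,3,4]

so the chain groups are C_0 ≅ Z^4, C_1 ≅ Z^6, C_2 ≅ Z^4, C_3 ≅ Z^1.

Boundary ∂_1: C_1 → C_0 sends each edge [p,q] (with p < q) to q − p.
The 4×6 boundary matrix has rank 3 and Smith normal form diag(1,1,1).

Boundary ∂_2: C_2 → C_1 acts by ∂[p,q,r] = [q,r] − [p,r] + [p,q]. For instance
  ∂[2,3,4] = [3,4] − [2,4] + [2,3],
  ∂[1,2,3] = [2,3] − [1,3] + [1,2].
The 6×4 boundary matrix has rank 3 and Smith normal form diag(1,1,1).

Boundary ∂_3: C_3 → C_2 sends each 3-simplex σ to the alternating sum Σ_i (−1)^i (σ with its i-th vertex removed). For instance
  ∂[1,2,3,4] = [2,3,4] − [1,3,4] + [1,2,4] − [1,2,3].
The 4×1 boundary matrix has rank 1 and Smith normal form diag(1).

Now H_k = ker ∂_k / im ∂_{k+1}, so:

  H_0: rank C_0 − rank ∂_1 = 4 − 3 = 1, and the invariant factors of ∂_1 are all 1, so H_0 = Z.
  H_1: rank ker ∂_1 − rank ∂_2 = (6 − 3) − 3 = 0, and the invariant factors of ∂_2 are all 1, so H_1 = 0.
  H_2: rank ker ∂_2 − rank ∂_3 = (4 − 3) − 1 = 0, and the invariant factors of ∂_3 are all 1, so H_2 = 0.
  H_3: rank ker ∂_3 − rank ∂_4 = (1 − 1) − 0 = 0, and there is no ∂_4, so H_3 = 0.

As a check, the Euler characteristic is 4 − 6 + 4 − 1 = 1, which agrees with 1 − 0 + 0 − 0 = 1.

Hence the Betti numbers are b_0 = 1, b_1 = 0, b_2 = 0, b_3 = 0.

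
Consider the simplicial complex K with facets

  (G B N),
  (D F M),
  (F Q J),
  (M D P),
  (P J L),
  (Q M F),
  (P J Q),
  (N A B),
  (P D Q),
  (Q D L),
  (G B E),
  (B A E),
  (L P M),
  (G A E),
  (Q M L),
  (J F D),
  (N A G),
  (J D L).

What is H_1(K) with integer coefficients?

Fix the vertex order A < B < D < E < F < G < J < L < M < N < P < Q and write every simplex with vertices in increasing order. Then dim K = 2 and the simplices of K are:

  0-simplices (12): A, B, D, E, F, G, J, L, M, N, P, Q
  1-simplices (27): AB, AE, AG, AN, BE, BG, BN, DF, DJ, DL, DM, DP, DQ, EG, FJ, FM, FQ, GN, JL, JP, JQ, LM, LP, LQ, MP, MQ, PQ
  2-simplices (18): ABE, ABN, AEG, AGN, BEG, BGN, DFJ, DFM, DJL, DLQ, DMP, DPQ, FJQ, FMQ, JLP, JPQ, LMP, LMQ

giving chain groups C_0 ≅ Z^12, C_1 ≅ Z^27, C_2 ≅ Z^18.

∂_1: C_1 → C_0 is given by ∂[p,q] = [q] − [p]. For instance
  ∂MP = P − M.
As a 12×27 matrix over Z this has rank 10, with invariant factors (1,1,1,1,1,1,1,1,1,1).

The boundary map ∂_2: C_2 → C_1 sends each 2-simplex [p,q,r] to [q,r] − [p,r] + [p,q]. For instance
  ∂JPQ = PQ − JQ + JP,
  ∂AEG = EG − AG + AE.
As a 27×18 matrix over Z this has rank 17, with invariant factors (1,1,1,1,1,1,1,1,1,1,1,1,1,1,1,1,2).

Now H_k = ker ∂_k / im ∂_{k+1}, so:

  H_1: rank ker ∂_1 − rank ∂_2 = (27 − 10) − 17 = 0, and ∂_2 has invariant factor 2 > 1, so H_1 ≅ Z/2.

H_1 ≅ Z/2.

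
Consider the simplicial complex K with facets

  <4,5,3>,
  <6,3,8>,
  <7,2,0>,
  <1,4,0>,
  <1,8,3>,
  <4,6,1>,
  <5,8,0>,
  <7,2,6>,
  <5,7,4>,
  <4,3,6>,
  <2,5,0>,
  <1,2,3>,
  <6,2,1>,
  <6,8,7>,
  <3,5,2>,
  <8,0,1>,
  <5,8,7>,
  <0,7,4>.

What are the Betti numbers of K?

Fix the vertex order 0 < 1 < 2 < 3 < 4 < 5 < 6 < 7 < 8 and write every simplex with vertices in increasing order. Then dim K = 2 and the simplices of K are:

  0-simplices (9): [0], [1], [2], [3], [4], [5], [6], [7], [8]
  1-simplices (27): (27 of them)
  2-simplices (18): [0,1,4], [0,1,8], [0,2,5], [0,2,7], [0,4,7], [0,5,8], [1,2,3], [1,2,6], [1,3,8], [1,4,6], [2,3,5], [2,6,7], [3,4,5], [3,4,6], [3,6,8], [4,5,7], [5,7,8], [6,7,8]

Hence C_0 ≅ Z^9, C_1 ≅ Z^27, C_2 ≅ Z^18.

∂_1: C_1 → C_0 maps an edge to its endpoints' difference, ∂[p,q] = q − p.
The resulting 9×27 matrix has rank 8, and its Smith normal form has invariant factors (1,1,1,1,1,1,1,1).

Boundary ∂_2: C_2 → C_1 maps a triangle to the signed sum of its edges. For instance
  ∂[6,7,8] = [7,8] − [6,8] + [6,7],
  ∂[1,2,3] = [2,3] − [1,3] + [1,2].
The 27×18 boundary matrix has rank 18 and Smith normal form diag(1,1,1,1,1,1,1,1,1,1,1,1,1,1,1,1,1,2).

Computing H_k = (kernel of ∂_k) / (image of ∂_{k+1}):

  H_0: rank C_0 − rank ∂_1 = 9 − 8 = 1, and the invariant factors of ∂_1 are all 1, so H_0 = Z.
  H_1: rank ker ∂_1 − rank ∂_2 = (27 − 8) − 18 = 1, and ∂_2 has invariant factor 2 > 1, so H_1 = Z ⊕ Z/2Z.
  H_2: rank ker ∂_2 − rank ∂_3 = (18 − 18) − 0 = 0, and there is no ∂_3, so H_2 = 0.

Hence the Betti numbers are b_0 = 1, b_1 = 1, b_2 = 0.

b_0 = 1, b_1 = 1, b_2 = 0.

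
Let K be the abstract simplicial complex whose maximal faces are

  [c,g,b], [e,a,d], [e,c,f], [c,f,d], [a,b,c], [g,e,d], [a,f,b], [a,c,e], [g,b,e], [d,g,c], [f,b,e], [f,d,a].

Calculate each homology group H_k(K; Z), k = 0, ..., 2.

Take the total order a < b < c < d < e < f < g on the vertex set. Then K (dimension 2) consists of the simplices:

  0-simplices (7): a, b, c, d, e, f, g
  1-simplices (18): ab, ac, ad, ae, af, bc, be, bf, bg, cd, ce, cf, cg, de, df, dg, ef, eg
  2-simplices (12): abc, abf, ace, ade, adf, bcg, bef, beg, cdf, cdg, cef, deg

Hence C_0 ≅ Z^7, C_1 ≅ Z^18, C_2 ≅ Z^12.

The boundary map ∂_1: C_1 → C_0 is given by ∂[p,q] = [q] − [p].
The 7×18 boundary matrix has rank 6 and Smith normal form diag(1,1,1,1,1,1).

∂_2: C_2 → C_1 acts by ∂[p,q,r] = [q,r] − [p,r] + [p,q]. For instance
  ∂ace = ce − ae + ac,
  ∂bcg = cg − bg + bc.
As a 18×12 matrix over Z this has rank 12, with invariant factors (1,1,1,1,1,1,1,1,1,1,1,2).

Now H_k = ker ∂_k / im ∂_{k+1}, so:

  H_0: rank C_0 − rank ∂_1 = 7 − 6 = 1, and the invariant factors of ∂_1 are all 1, so H_0 = Z.
  H_1: rank ker ∂_1 − rank ∂_2 = (18 − 6) − 12 = 0, and ∂_2 has invariant factor 2 > 1, so H_1 = Z/2.
  H_2: rank ker ∂_2 − rank ∂_3 = (12 − 12) − 0 = 0, and there is no ∂_3, so H_2 = 0.

H_0 ≅ Z,  H_1 ≅ Z/2,  H_2 = 0.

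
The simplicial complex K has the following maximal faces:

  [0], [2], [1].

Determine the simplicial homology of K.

H_0 ≅ Z^3.

Order the vertices as 0 < 1 < 2. Listing each simplex with vertices in this order, K has dimension 0 with simplices:

  0-simplices (3): [0], [1], [2]

Hence C_0 ≅ Z^3.

Computing H_k = (kernel of ∂_k) / (image of ∂_{k+1}):

  H_0: rank C_0 − rank ∂_1 = 3 − 0 = 3, and there is no ∂_1, so H_0 = Z^3.

(K is a triangulation of a set of 3 points.)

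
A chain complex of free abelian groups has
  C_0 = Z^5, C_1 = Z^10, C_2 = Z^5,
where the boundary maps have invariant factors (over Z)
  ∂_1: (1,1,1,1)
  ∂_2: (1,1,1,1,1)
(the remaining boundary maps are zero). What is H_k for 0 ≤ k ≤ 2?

H_0: b_0 = 5 − 0 − 4 = 1; torsion from ∂_1 factors > 1: none. So H_0 = Z.
H_1: b_1 = 10 − 4 − 5 = 1; torsion from ∂_2 factors > 1: none. So H_1 = Z.
H_2: b_2 = 5 − 5 − 0 = 0; torsion from ∂_3 factors > 1: none. So H_2 = 0.

H_0 = Z,  H_1 = Z,  H_2 = 0.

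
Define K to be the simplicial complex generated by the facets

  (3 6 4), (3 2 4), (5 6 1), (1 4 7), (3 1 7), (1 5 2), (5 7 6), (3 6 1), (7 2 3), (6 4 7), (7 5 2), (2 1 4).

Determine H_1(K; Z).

H_1 = Z_2.

Take the total order 1 < 2 < 3 < 4 < 5 < 6 < 7 on the vertex set. Then K (dimension 2) consists of the simplices:

  0-simplices (7): [1], [2], [3], [4], [5], [6], [7]
  1-simplices (18): [1,2], [1,3], [1,4], [1,5], [1,6], [1,7], [2,3], [2,4], [2,5], [2,7], [3,4], [3,6], [3,7], [4,6], [4,7], [5,6], [5,7], [6,7]
  2-simplices (12): [1,2,4], [1,2,5], [1,3,6], [1,3,7], [1,4,7], [1,5,6], [2,3,4], [2,3,7], [2,5,7], [3,4,6], [4,6,7], [5,6,7]

Hence C_0 ≅ Z^7, C_1 ≅ Z^18, C_2 ≅ Z^12.

∂_1: C_1 → C_0 is given by ∂[p,q] = [q] − [p].
As a 7×18 matrix over Z this has rank 6, with invariant factors (1,1,1,1,1,1).

Boundary ∂_2: C_2 → C_1 maps a triangle to the signed sum of its edges. For instance
  ∂[2,3,7] = [3,7] − [2,7] + [2,3],
  ∂[2,5,7] = [5,7] − [2,7] + [2,5].
The resulting 18×12 matrix has rank 12, and its Smith normal form has invariant factors (1,1,1,1,1,1,1,1,1,1,1,2).

Now H_k = ker ∂_k / im ∂_{k+1}, so:

  H_1: rank ker ∂_1 − rank ∂_2 = (18 − 6) − 12 = 0, and ∂_2 has invariant factor 2 > 1, so H_1 = Z_2.

(K is a triangulation of the real projective plane RP^2.)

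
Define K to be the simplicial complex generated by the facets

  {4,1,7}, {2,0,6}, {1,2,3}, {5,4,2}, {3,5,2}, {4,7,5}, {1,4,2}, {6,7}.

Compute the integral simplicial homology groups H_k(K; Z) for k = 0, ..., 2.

K has 8 vertices, 15 edges, 7 triangles.
rank ∂_0 = 0, rank ∂_1 = 7 ⇒ b_0 = 8 − 0 − 7 = 1; all invariant factors of ∂_1 are 1 so no torsion. So H_0 = Z.
rank ∂_1 = 7, rank ∂_2 = 7 ⇒ b_1 = 15 − 7 − 7 = 1; all invariant factors of ∂_2 are 1 so no torsion. So H_1 = Z.
rank ∂_2 = 7, rank ∂_3 = 0 ⇒ b_2 = 7 − 7 − 0 = 0. So H_2 = 0.

H_0 ≅ Z,  H_1 ≅ Z,  H_2 = 0.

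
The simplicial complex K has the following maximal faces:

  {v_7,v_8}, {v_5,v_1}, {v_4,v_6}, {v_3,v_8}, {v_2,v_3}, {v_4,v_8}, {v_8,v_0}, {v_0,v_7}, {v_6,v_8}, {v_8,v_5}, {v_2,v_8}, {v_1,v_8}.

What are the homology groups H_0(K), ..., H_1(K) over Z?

H_0 = Z,  H_1 = Z^4.

K has 9 vertices, 12 edges.
rank ∂_0 = 0, rank ∂_1 = 8 ⇒ b_0 = 9 − 0 − 8 = 1; all invariant factors of ∂_1 are 1 so no torsion. So H_0 = Z.
rank ∂_1 = 8, rank ∂_2 = 0 ⇒ b_1 = 12 − 8 − 0 = 4. So H_1 = Z^4.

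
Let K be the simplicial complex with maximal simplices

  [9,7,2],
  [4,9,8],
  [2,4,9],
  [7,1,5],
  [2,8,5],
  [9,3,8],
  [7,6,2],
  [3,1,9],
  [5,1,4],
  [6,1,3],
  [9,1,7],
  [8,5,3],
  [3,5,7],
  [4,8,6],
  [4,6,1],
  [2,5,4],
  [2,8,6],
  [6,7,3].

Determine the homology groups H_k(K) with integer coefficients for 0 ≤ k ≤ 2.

We work with the vertex ordering 1 < 2 < 3 < 4 < 5 < 6 < 7 < 8 < 9. The simplices of K, each written with vertices in increasing order, are:

  0-simplices (9): [1], [2], [3], [4], [5], [6], [7], [8], [9]
  1-simplices (27): (27 of them)
  2-simplices (18): [1,3,6], [1,3,9], [1,4,5], [1,4,6], [1,5,7], [1,7,9], [2,4,5], [2,4,9], [2,5,8], [2,6,7], [2,6,8], [2,7,9], [3,5,7], [3,5,8], [3,6,7], [3,8,9], [4,6,8], [4,8,9]

giving chain groups C_0 ≅ Z^9, C_1 ≅ Z^27, C_2 ≅ Z^18.

The boundary map ∂_1: C_1 → C_0 sends each edge [p,q] (with p < q) to q − p. For instance
  ∂[6,8] = [8] − [6].
The 9×27 boundary matrix has rank 8 and Smith normal form diag(1,1,1,1,1,1,1,1).

The boundary map ∂_2: C_2 → C_1 sends each 2-simplex [p,q,r] to [q,r] − [p,r] + [p,q]. For instance
  ∂[2,5,8] = [5,8] − [2,8] + [2,5],
  ∂[3,5,7] = [5,7] − [3,7] + [3,5].
The 27×18 boundary matrix has rank 18 and Smith normal form diag(1,1,1,1,1,1,1,1,1,1,1,1,1,1,1,1,1,2).

Now H_k = ker ∂_k / im ∂_{k+1}, so:

  H_0: rank C_0 − rank ∂_1 = 9 − 8 = 1, and the invariant factors of ∂_1 are all 1, so H_0 ≅ Z.
  H_1: rank ker ∂_1 − rank ∂_2 = (27 − 8) − 18 = 1, and ∂_2 has invariant factor 2 > 1, so H_1 ≅ Z ⊕ Z_2.
  H_2: rank ker ∂_2 − rank ∂_3 = (18 − 18) − 0 = 0, and there is no ∂_3, so H_2 ≅ 0.

As a check, the Euler characteristic is 9 − 27 + 18 = 0, which agrees with 1 − 1 + 0 = 0.
(K is a triangulation of the Klein bottle.)

H_0 = Z,  H_1 = Z ⊕ Z_2,  H_2 = 0.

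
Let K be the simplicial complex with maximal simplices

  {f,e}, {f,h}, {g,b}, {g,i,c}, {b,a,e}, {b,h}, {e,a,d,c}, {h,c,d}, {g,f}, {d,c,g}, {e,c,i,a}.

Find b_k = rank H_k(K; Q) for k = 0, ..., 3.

We work with the vertex ordering a < b < c < d < e < f < g < h < i. The simplices of K, each written with vertices in increasing order, are:

  0-simplices (9): a, b, c, d, e, f, g, h, i
  1-simplices (21): ab, ac, ad, ae, ai, be, bg, bh, cd, ce, cg, ch, ci, de, dg, dh, ef, ei, fg, fh, gi
  2-simplices (11): abe, acd, ace, aci, ade, aei, cde, cdg, cdh, cei, cgi
  3-simplices (2): acde, acei

Hence C_0 ≅ Z^9, C_1 ≅ Z^21, C_2 ≅ Z^11, C_3 ≅ Z^2.

The boundary map ∂_1: C_1 → C_0 is given by ∂[p,q] = [q] − [p].
This gives a 9×21 integer matrix of rank 8; reducing to Smith normal form yields diagonal entries (1,1,1,1,1,1,1,1).

The boundary map ∂_2: C_2 → C_1 maps a triangle to the signed sum of its edges. For instance
  ∂cdh = dh − ch + cd,
  ∂cgi = gi − ci + cg.
The 21×11 boundary matrix has rank 9 and Smith normal form diag(1,1,1,1,1,1,1,1,1).

∂_3: C_3 → C_2 sends each 3-simplex σ to the alternating sum Σ_i (−1)^i (σ with its i-th vertex removed). For instance
  ∂acde = cde − ade + ace − acd,
  ∂acei = cei − aei + aci − ace.
This gives a 11×2 integer matrix of rank 2; reducing to Smith normal form yields diagonal entries (1,1).

Reading off H_k = ker ∂_k / im ∂_{k+1}:

  H_0: rank C_0 − rank ∂_1 = 9 − 8 = 1, and the invariant factors of ∂_1 are all 1, so H_0 = Z.
  H_1: rank ker ∂_1 − rank ∂_2 = (21 − 8) − 9 = 4, and the invariant factors of ∂_2 are all 1, so H_1 = Z^4.
  H_2: rank ker ∂_2 − rank ∂_3 = (11 − 9) − 2 = 0, and the invariant factors of ∂_3 are all 1, so H_2 = 0.
  H_3: rank ker ∂_3 − rank ∂_4 = (2 − 2) − 0 = 0, and there is no ∂_4, so H_3 = 0.

As a check, the Euler characteristic is 9 − 21 + 11 − 2 = -3, which agrees with 1 − 4 + 0 − 0 = -3.

Hence the Betti numbers are b_0 = 1, b_1 = 4, b_2 = 0, b_3 = 0.

b_0 = 1, b_1 = 4, b_2 = 0, b_3 = 0.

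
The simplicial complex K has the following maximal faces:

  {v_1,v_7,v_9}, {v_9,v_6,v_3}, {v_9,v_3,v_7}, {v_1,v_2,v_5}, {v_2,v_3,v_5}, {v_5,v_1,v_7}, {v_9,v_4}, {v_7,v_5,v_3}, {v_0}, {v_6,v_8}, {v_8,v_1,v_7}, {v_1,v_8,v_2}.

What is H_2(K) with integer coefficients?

H_2 = 0.

Fix the vertex order v_0 < v_1 < v_2 < v_3 < v_4 < v_5 < v_6 < v_7 < v_8 < v_9 and write every simplex with vertices in increasing order. Then dim K = 2 and the simplices of K are:

  0-simplices (10): [v_0], [v_1], [v_2], [v_3], [v_4], [v_5], [v_6], [v_7], [v_8], [v_9]
  1-simplices (18): (18 of them)
  2-simplices (9): [v_1,v_2,v_5], [v_1,v_2,v_8], [v_1,v_5,v_7], [v_1,v_7,v_8], [v_1,v_7,v_9], [v_2,v_3,v_5], [v_3,v_5,v_7], [v_3,v_6,v_9], [v_3,v_7,v_9]

Hence C_0 ≅ Z^10, C_1 ≅ Z^18, C_2 ≅ Z^9.

The boundary map ∂_1: C_1 → C_0 maps an edge to its endpoints' difference, ∂[p,q] = q − p. For instance
  ∂[v_1,v_5] = [v_5] − [v_1].
As a 10×18 matrix over Z this has rank 8, with invariant factors (1,1,1,1,1,1,1,1).

Boundary ∂_2: C_2 → C_1 acts by ∂[p,q,r] = [q,r] − [p,r] + [p,q]. For instance
  ∂[v_1,v_2,v_8] = [v_2,v_8] − [v_1,v_8] + [v_1,v_2],
  ∂[v_1,v_5,v_7] = [v_5,v_7] − [v_1,v_7] + [v_1,v_5].
This gives a 18×9 integer matrix of rank 9; reducing to Smith normal form yields diagonal entries (1,1,1,1,1,1,1,1,1).

Computing H_k = (kernel of ∂_k) / (image of ∂_{k+1}):

  H_2: rank ker ∂_2 − rank ∂_3 = (9 − 9) − 0 = 0, and there is no ∂_3, so H_2 = 0.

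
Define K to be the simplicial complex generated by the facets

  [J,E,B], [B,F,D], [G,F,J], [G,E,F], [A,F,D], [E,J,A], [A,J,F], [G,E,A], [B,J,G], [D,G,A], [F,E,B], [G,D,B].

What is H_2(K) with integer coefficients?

H_2 = 0.

Order the vertices as A < B < D < E < F < G < J. Listing each simplex with vertices in this order, K has dimension 2 with simplices:

  0-simplices (7): A, B, D, E, F, G, J
  1-simplices (18): AD, AE, AF, AG, AJ, BD, BE, BF, BG, BJ, DF, DG, EF, EG, EJ, FG, FJ, GJ
  2-simplices (12): ADF, ADG, AEG, AEJ, AFJ, BDF, BDG, BEF, BEJ, BGJ, EFG, FGJ

so the chain groups are C_0 ≅ Z^7, C_1 ≅ Z^18, C_2 ≅ Z^12.

∂_1: C_1 → C_0 maps an edge to its endpoints' difference, ∂[p,q] = q − p.
As a 7×18 matrix over Z this has rank 6, with invariant factors (1,1,1,1,1,1).

Boundary ∂_2: C_2 → C_1 acts by ∂[p,q,r] = [q,r] − [p,r] + [p,q]. For instance
  ∂ADG = DG − AG + AD,
  ∂BEF = EF − BF + BE.
As a 18×12 matrix over Z this has rank 12, with invariant factors (1,1,1,1,1,1,1,1,1,1,1,2).

Reading off H_k = ker ∂_k / im ∂_{k+1}:

  H_2: rank ker ∂_2 − rank ∂_3 = (12 − 12) − 0 = 0, and there is no ∂_3, so H_2 ≅ 0.

(K is a triangulation of the real projective plane RP^2.)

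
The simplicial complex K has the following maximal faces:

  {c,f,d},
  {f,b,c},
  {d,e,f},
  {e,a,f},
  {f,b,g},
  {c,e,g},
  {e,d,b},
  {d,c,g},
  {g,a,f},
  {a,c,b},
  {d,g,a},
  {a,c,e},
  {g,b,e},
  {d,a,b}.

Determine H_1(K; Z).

Order the vertices as a < b < c < d < e < f < g. Listing each simplex with vertices in this order, K has dimension 2 with simplices:

  0-simplices (7): a, b, c, d, e, f, g
  1-simplices (21): ab, ac, ad, ae, af, ag, bc, bd, be, bf, bg, cd, ce, cf, cg, de, df, dg, ef, eg, fg
  2-simplices (14): abc, abd, ace, adg, aef, afg, bcf, bde, beg, bfg, cdf, cdg, ceg, def

Hence C_0 ≅ Z^7, C_1 ≅ Z^21, C_2 ≅ Z^14.

The boundary map ∂_1: C_1 → C_0 sends each edge [p,q] (with p < q) to q − p. For instance
  ∂bc = c − b.
The 7×21 boundary matrix has rank 6 and Smith normal form diag(1,1,1,1,1,1).

∂_2: C_2 → C_1 acts by ∂[p,q,r] = [q,r] − [p,r] + [p,q]. For instance
  ∂bde = de − be + bd,
  ∂beg = eg − bg + be.
The 21×14 boundary matrix has rank 13 and Smith normal form diag(1,1,1,1,1,1,1,1,1,1,1,1,1).

From H_k ≅ ker(∂_k) / im(∂_{k+1}) we obtain:

  H_1: rank ker ∂_1 − rank ∂_2 = (21 − 6) − 13 = 2, and the invariant factors of ∂_2 are all 1, so H_1 = Z^2.

(K is a triangulation of the torus T^2.)

H_1 = Z^2.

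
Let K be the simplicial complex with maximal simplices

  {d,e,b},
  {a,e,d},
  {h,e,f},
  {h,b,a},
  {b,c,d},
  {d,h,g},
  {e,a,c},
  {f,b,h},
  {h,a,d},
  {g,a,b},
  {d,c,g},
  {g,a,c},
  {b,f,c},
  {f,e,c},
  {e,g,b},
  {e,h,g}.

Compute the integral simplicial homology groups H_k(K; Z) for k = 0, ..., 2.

Take the total order a < b < c < d < e < f < g < h on the vertex set. Then K (dimension 2) consists of the simplices:

  0-simplices (8): a, b, c, d, e, f, g, h
  1-simplices (24): ab, ac, ad, ae, ag, ah, bc, bd, be, bf, bg, bh, cd, ce, cf, cg, de, dg, dh, ef, eg, eh, fh, gh
  2-simplices (16): abg, abh, ace, acg, ade, adh, bcd, bcf, bde, beg, bfh, cdg, cef, dgh, efh, egh

giving chain groups C_0 ≅ Z^8, C_1 ≅ Z^24, C_2 ≅ Z^16.

The boundary map ∂_1: C_1 → C_0 sends each edge [p,q] (with p < q) to q − p. For instance
  ∂cg = g − c.
The resulting 8×24 matrix has rank 7, and its Smith normal form has invariant factors (1,1,1,1,1,1,1).

∂_2: C_2 → C_1 sends each 2-simplex [p,q,r] to [q,r] − [p,r] + [p,q]. For instance
  ∂dgh = gh − dh + dg,
  ∂efh = fh − eh + ef.
The resulting 24×16 matrix has rank 15, and its Smith normal form has invariant factors (1,1,1,1,1,1,1,1,1,1,1,1,1,1,1).

Computing H_k = (kernel of ∂_k) / (image of ∂_{k+1}):

  H_0: rank C_0 − rank ∂_1 = 8 − 7 = 1, and the invariant factors of ∂_1 are all 1, so H_0 = Z.
  H_1: rank ker ∂_1 − rank ∂_2 = (24 − 7) − 15 = 2, and the invariant factors of ∂_2 are all 1, so H_1 = Z^2.
  H_2: rank ker ∂_2 − rank ∂_3 = (16 − 15) − 0 = 1, and there is no ∂_3, so H_2 = Z.

(K is a triangulation of the torus T^2.)

H_0 = Z,  H_1 = Z^2,  H_2 = Z.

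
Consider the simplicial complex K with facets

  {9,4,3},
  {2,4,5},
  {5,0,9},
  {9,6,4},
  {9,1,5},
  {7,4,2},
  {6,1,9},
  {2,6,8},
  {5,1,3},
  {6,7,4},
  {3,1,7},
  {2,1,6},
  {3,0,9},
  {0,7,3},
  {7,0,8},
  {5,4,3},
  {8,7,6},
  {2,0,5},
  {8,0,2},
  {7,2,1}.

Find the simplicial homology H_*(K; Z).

H_0 = Z,  H_1 = Z ⊕ Z/2,  H_2 = 0.

We work with the vertex ordering 0 < 1 < 2 < 3 < 4 < 5 < 6 < 7 < 8 < 9. The simplices of K, each written with vertices in increasing order, are:

  0-simplices (10): [0], [1], [2], [3], [4], [5], [6], [7], [8], [9]
  1-simplices (30): (30 of them)
  2-simplices (20): (20 of them)

Hence C_0 ≅ Z^10, C_1 ≅ Z^30, C_2 ≅ Z^20.

Boundary ∂_1: C_1 → C_0 sends each edge [p,q] (with p < q) to q − p.
As a 10×30 matrix over Z this has rank 9, with invariant factors (1,1,1,1,1,1,1,1,1).

The boundary map ∂_2: C_2 → C_1 maps a triangle to the signed sum of its edges. For instance
  ∂[1,3,7] = [3,7] − [1,7] + [1,3],
  ∂[3,4,5] = [4,5] − [3,5] + [3,4].
The resulting 30×20 matrix has rank 20, and its Smith normal form has invariant factors (1,1,1,1,1,1,1,1,1,1,1,1,1,1,1,1,1,1,1,2).

From H_k ≅ ker(∂_k) / im(∂_{k+1}) we obtain:

  H_0: rank C_0 − rank ∂_1 = 10 − 9 = 1, and the invariant factors of ∂_1 are all 1, so H_0 ≅ Z.
  H_1: rank ker ∂_1 − rank ∂_2 = (30 − 9) − 20 = 1, and ∂_2 has invariant factor 2 > 1, so H_1 ≅ Z ⊕ Z/2.
  H_2: rank ker ∂_2 − rank ∂_3 = (20 − 20) − 0 = 0, and there is no ∂_3, so H_2 ≅ 0.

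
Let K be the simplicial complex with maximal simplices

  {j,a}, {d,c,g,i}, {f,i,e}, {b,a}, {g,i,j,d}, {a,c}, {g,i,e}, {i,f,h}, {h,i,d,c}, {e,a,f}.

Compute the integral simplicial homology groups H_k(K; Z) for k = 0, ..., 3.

H_0 = Z,  H_1 = Z^2,  H_2 = 0,  H_3 = 0.

Fix the vertex order a < b < c < d < e < f < g < h < i < j and write every simplex with vertices in increasing order. Then dim K = 3 and the simplices of K are:

  0-simplices (10): a, b, c, d, e, f, g, h, i, j
  1-simplices (22): ab, ac, ae, af, aj, cd, cg, ch, ci, dg, dh, di, dj, ef, eg, ei, fh, fi, gi, gj, hi, ij
  2-simplices (14): aef, cdg, cdh, cdi, cgi, chi, dgi, dgj, dhi, dij, efi, egi, fhi, gij
  3-simplices (3): cdgi, cdhi, dgij

Hence C_0 ≅ Z^10, C_1 ≅ Z^22, C_2 ≅ Z^14, C_3 ≅ Z^3.

The boundary map ∂_1: C_1 → C_0 is given by ∂[p,q] = [q] − [p].
The 10×22 boundary matrix has rank 9 and Smith normal form diag(1,1,1,1,1,1,1,1,1).

The boundary map ∂_2: C_2 → C_1 maps a triangle to the signed sum of its edges. For instance
  ∂cdh = dh − ch + cd,
  ∂gij = ij − gj + gi.
This gives a 22×14 integer matrix of rank 11; reducing to Smith normal form yields diagonal entries (1,1,1,1,1,1,1,1,1,1,1).

Boundary ∂_3: C_3 → C_2 sends each 3-simplex σ to the alternating sum Σ_i (−1)^i (σ with its i-th vertex removed). For instance
  ∂cdhi = dhi − chi + cdi − cdh,
  ∂dgij = gij − dij + dgj − dgi.
The 14×3 boundary matrix has rank 3 and Smith normal form diag(1,1,1).

Computing H_k = (kernel of ∂_k) / (image of ∂_{k+1}):

  H_0: rank C_0 − rank ∂_1 = 10 − 9 = 1, and the invariant factors of ∂_1 are all 1, so H_0 ≅ Z.
  H_1: rank ker ∂_1 − rank ∂_2 = (22 − 9) − 11 = 2, and the invariant factors of ∂_2 are all 1, so H_1 ≅ Z^2.
  H_2: rank ker ∂_2 − rank ∂_3 = (14 − 11) − 3 = 0, and the invariant factors of ∂_3 are all 1, so H_2 ≅ 0.
  H_3: rank ker ∂_3 − rank ∂_4 = (3 − 3) − 0 = 0, and there is no ∂_4, so H_3 ≅ 0.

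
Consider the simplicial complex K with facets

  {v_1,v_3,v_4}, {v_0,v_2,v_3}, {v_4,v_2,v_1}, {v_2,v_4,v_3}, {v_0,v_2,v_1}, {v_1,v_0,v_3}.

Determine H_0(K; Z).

Take the total order v_0 < v_1 < v_2 < v_3 < v_4 on the vertex set. Then K (dimension 2) consists of the simplices:

  0-simplices (5): [v_0], [v_1], [v_2], [v_3], [v_4]
  1-simplices (9): [v_0,v_1], [v_0,v_2], [v_0,v_3], [v_1,v_2], [v_1,v_3], [v_1,v_4], [v_2,v_3], [v_2,v_4], [v_3,v_4]
  2-simplices (6): [v_0,v_1,v_2], [v_0,v_1,v_3], [v_0,v_2,v_3], [v_1,v_2,v_4], [v_1,v_3,v_4], [v_2,v_3,v_4]

giving chain groups C_0 ≅ Z^5, C_1 ≅ Z^9, C_2 ≅ Z^6.

∂_1: C_1 → C_0 sends each edge [p,q] (with p < q) to q − p. For instance
  ∂[v_2,v_3] = [v_3] − [v_2].
The 5×9 boundary matrix has rank 4 and Smith normal form diag(1,1,1,1).

The boundary map ∂_2: C_2 → C_1 sends each 2-simplex [p,q,r] to [q,r] − [p,r] + [p,q]. For instance
  ∂[v_1,v_2,v_4] = [v_2,v_4] − [v_1,v_4] + [v_1,v_2],
  ∂[v_0,v_1,v_2] = [v_1,v_2] − [v_0,v_2] + [v_0,v_1].
As a 9×6 matrix over Z this has rank 5, with invariant factors (1,1,1,1,1).

From H_k ≅ ker(∂_k) / im(∂_{k+1}) we obtain:

  H_0: rank C_0 − rank ∂_1 = 5 − 4 = 1, and the invariant factors of ∂_1 are all 1, so H_0 = Z.

H_0 = Z.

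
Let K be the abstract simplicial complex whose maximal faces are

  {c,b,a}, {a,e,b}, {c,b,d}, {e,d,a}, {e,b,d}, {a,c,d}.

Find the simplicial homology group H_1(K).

H_1 ≅ 0.

We work with the vertex ordering a < b < c < d < e. The simplices of K, each written with vertices in increasing order, are:

  0-simplices (5): a, b, c, d, e
  1-simplices (9): ab, ac, ad, ae, bc, bd, be, cd, de
  2-simplices (6): abc, abe, acd, ade, bcd, bde

Hence C_0 ≅ Z^5, C_1 ≅ Z^9, C_2 ≅ Z^6.

∂_1: C_1 → C_0 maps an edge to its endpoints' difference, ∂[p,q] = q − p.
This gives a 5×9 integer matrix of rank 4; reducing to Smith normal form yields diagonal entries (1,1,1,1).

Boundary ∂_2: C_2 → C_1 sends each 2-simplex [p,q,r] to [q,r] − [p,r] + [p,q]. For instance
  ∂bde = de − be + bd,
  ∂abc = bc − ac + ab.
The 9×6 boundary matrix has rank 5 and Smith normal form diag(1,1,1,1,1).

Now H_k = ker ∂_k / im ∂_{k+1}, so:

  H_1: rank ker ∂_1 − rank ∂_2 = (9 − 4) − 5 = 0, and the invariant factors of ∂_2 are all 1, so H_1 ≅ 0.

(K is a triangulation of the 2-sphere S^2.)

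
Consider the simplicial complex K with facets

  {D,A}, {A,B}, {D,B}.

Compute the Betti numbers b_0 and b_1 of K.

K has 3 vertices, 3 edges.
rank ∂_0 = 0, rank ∂_1 = 2 ⇒ b_0 = 3 − 0 − 2 = 1; all invariant factors of ∂_1 are 1 so no torsion. So H_0 = Z.
rank ∂_1 = 2, rank ∂_2 = 0 ⇒ b_1 = 3 − 2 − 0 = 1. So H_1 = Z.

b_0 = 1, b_1 = 1.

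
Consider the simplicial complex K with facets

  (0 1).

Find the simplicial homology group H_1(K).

Take the total order 0 < 1 on the vertex set. Then K (dimension 1) consists of the simplices:

  0-simplices (2): [0], [1]
  1-simplices (1): [0,1]

so the chain groups are C_0 ≅ Z^2, C_1 ≅ Z^1.

∂_1: C_1 → C_0 sends each edge [p,q] (with p < q) to q − p.
The resulting 2×1 matrix has rank 1, and its Smith normal form has invariant factors (1).

Reading off H_k = ker ∂_k / im ∂_{k+1}:

  H_1: rank ker ∂_1 − rank ∂_2 = (1 − 1) − 0 = 0, and there is no ∂_2, so H_1 = 0.

(K is a triangulation of the 1-simplex.)

H_1 ≅ 0.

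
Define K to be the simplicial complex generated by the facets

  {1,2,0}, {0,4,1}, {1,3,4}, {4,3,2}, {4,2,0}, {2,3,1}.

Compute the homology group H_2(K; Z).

Take the total order 0 < 1 < 2 < 3 < 4 on the vertex set. Then K (dimension 2) consists of the simplices:

  0-simplices (5): [0], [1], [2], [3], [4]
  1-simplices (9): [0,1], [0,2], [0,4], [1,2], [1,3], [1,4], [2,3], [2,4], [3,4]
  2-simplices (6): [0,1,2], [0,1,4], [0,2,4], [1,2,3], [1,3,4], [2,3,4]

so the chain groups are C_0 ≅ Z^5, C_1 ≅ Z^9, C_2 ≅ Z^6.

Boundary ∂_1: C_1 → C_0 maps an edge to its endpoints' difference, ∂[p,q] = q − p. For instance
  ∂[1,3] = [3] − [1].
This gives a 5×9 integer matrix of rank 4; reducing to Smith normal form yields diagonal entries (1,1,1,1).

Boundary ∂_2: C_2 → C_1 maps a triangle to the signed sum of its edges. For instance
  ∂[0,1,4] = [1,4] − [0,4] + [0,1],
  ∂[0,2,4] = [2,4] − [0,4] + [0,2].
As a 9×6 matrix over Z this has rank 5, with invariant factors (1,1,1,1,1).

From H_k ≅ ker(∂_k) / im(∂_{k+1}) we obtain:

  H_2: rank ker ∂_2 − rank ∂_3 = (6 − 5) − 0 = 1, and there is no ∂_3, so H_2 ≅ Z.

(K is a triangulation of the 2-sphere S^2.)

H_2 = Z.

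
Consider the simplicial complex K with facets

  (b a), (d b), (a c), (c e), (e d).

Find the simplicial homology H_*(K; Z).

H_0 = Z,  H_1 = Z.

K has 5 vertices, 5 edges.
rank ∂_0 = 0, rank ∂_1 = 4 ⇒ b_0 = 5 − 0 − 4 = 1; all invariant factors of ∂_1 are 1 so no torsion. So H_0 = Z.
rank ∂_1 = 4, rank ∂_2 = 0 ⇒ b_1 = 5 − 4 − 0 = 1. So H_1 = Z.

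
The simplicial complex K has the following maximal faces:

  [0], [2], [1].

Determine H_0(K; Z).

Take the total order 0 < 1 < 2 on the vertex set. Then K (dimension 0) consists of the simplices:

  0-simplices (3): [0], [1], [2]

giving chain groups C_0 ≅ Z^3.

Now H_k = ker ∂_k / im ∂_{k+1}, so:

  H_0: rank C_0 − rank ∂_1 = 3 − 0 = 3, and there is no ∂_1, so H_0 = Z^3.

(K is a triangulation of a set of 3 points.)

H_0 ≅ Z^3.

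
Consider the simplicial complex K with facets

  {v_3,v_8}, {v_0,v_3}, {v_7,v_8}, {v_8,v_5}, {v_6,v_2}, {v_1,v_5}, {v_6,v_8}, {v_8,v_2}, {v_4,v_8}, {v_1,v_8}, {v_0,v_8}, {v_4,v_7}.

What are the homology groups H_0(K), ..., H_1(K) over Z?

Order the vertices as v_0 < v_1 < v_2 < v_3 < v_4 < v_5 < v_6 < v_7 < v_8. Listing each simplex with vertices in this order, K has dimension 1 with simplices:

  0-simplices (9): [v_0], [v_1], [v_2], [v_3], [v_4], [v_5], [v_6], [v_7], [v_8]
  1-simplices (12): [v_0,v_3], [v_0,v_8], [v_1,v_5], [v_1,v_8], [v_2,v_6], [v_2,v_8], [v_3,v_8], [v_4,v_7], [v_4,v_8], [v_5,v_8], [v_6,v_8], [v_7,v_8]

so the chain groups are C_0 ≅ Z^9, C_1 ≅ Z^12.

Boundary ∂_1: C_1 → C_0 maps an edge to its endpoints' difference, ∂[p,q] = q − p. For instance
  ∂[v_5,v_8] = [v_8] − [v_5].
As a 9×12 matrix over Z this has rank 8, with invariant factors (1,1,1,1,1,1,1,1).

Reading off H_k = ker ∂_k / im ∂_{k+1}:

  H_0: rank C_0 − rank ∂_1 = 9 − 8 = 1, and the invariant factors of ∂_1 are all 1, so H_0 = Z.
  H_1: rank ker ∂_1 − rank ∂_2 = (12 − 8) − 0 = 4, and there is no ∂_2, so H_1 = Z^4.

H_0 ≅ Z,  H_1 ≅ Z^4.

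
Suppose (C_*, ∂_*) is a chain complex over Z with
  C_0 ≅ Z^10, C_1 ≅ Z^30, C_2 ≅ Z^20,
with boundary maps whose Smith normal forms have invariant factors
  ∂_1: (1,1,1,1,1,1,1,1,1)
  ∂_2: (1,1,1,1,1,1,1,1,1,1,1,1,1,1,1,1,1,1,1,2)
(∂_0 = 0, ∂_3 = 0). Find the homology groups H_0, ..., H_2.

H_0: b_0 = 10 − 0 − 9 = 1; torsion from ∂_1 factors > 1: none. So H_0 ≅ Z.
H_1: b_1 = 30 − 9 − 20 = 1; torsion from ∂_2 factors > 1: [2]. So H_1 ≅ Z ⊕ Z/2.
H_2: b_2 = 20 − 20 − 0 = 0; torsion from ∂_3 factors > 1: none. So H_2 ≅ 0.

H_0 ≅ Z,  H_1 ≅ Z ⊕ Z/2,  H_2 = 0.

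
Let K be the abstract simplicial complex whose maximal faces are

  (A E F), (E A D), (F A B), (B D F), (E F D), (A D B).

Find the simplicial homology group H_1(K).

H_1 ≅ 0.

Take the total order A < B < D < E < F on the vertex set. Then K (dimension 2) consists of the simplices:

  0-simplices (5): A, B, D, E, F
  1-simplices (9): AB, AD, AE, AF, BD, BF, DE, DF, EF
  2-simplices (6): ABD, ABF, ADE, AEF, BDF, DEF

Hence C_0 ≅ Z^5, C_1 ≅ Z^9, C_2 ≅ Z^6.

The boundary map ∂_1: C_1 → C_0 maps an edge to its endpoints' difference, ∂[p,q] = q − p.
As a 5×9 matrix over Z this has rank 4, with invariant factors (1,1,1,1).

∂_2: C_2 → C_1 acts by ∂[p,q,r] = [q,r] − [p,r] + [p,q]. For instance
  ∂ABD = BD − AD + AB,
  ∂ABF = BF − AF + AB.
As a 9×6 matrix over Z this has rank 5, with invariant factors (1,1,1,1,1).

Reading off H_k = ker ∂_k / im ∂_{k+1}:

  H_1: rank ker ∂_1 − rank ∂_2 = (9 − 4) − 5 = 0, and the invariant factors of ∂_2 are all 1, so H_1 ≅ 0.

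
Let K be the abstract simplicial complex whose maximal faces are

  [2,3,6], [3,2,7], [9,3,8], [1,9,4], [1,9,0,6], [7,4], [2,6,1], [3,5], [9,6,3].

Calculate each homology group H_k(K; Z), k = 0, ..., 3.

Order the vertices as 0 < 1 < 2 < 3 < 4 < 5 < 6 < 7 < 8 < 9. Listing each simplex with vertices in this order, K has dimension 3 with simplices:

  0-simplices (10): [0], [1], [2], [3], [4], [5], [6], [7], [8], [9]
  1-simplices (19): [0,1], [0,6], [0,9], [1,2], [1,4], [1,6], [1,9], [2,3], [2,6], [2,7], [3,5], [3,6], [3,7], [3,8], [3,9], [4,7], [4,9], [6,9], [8,9]
  2-simplices (10): [0,1,6], [0,1,9], [0,6,9], [1,2,6], [1,4,9], [1,6,9], [2,3,6], [2,3,7], [3,6,9], [3,8,9]
  3-simplices (1): [0,1,6,9]

so the chain groups are C_0 ≅ Z^10, C_1 ≅ Z^19, C_2 ≅ Z^10, C_3 ≅ Z^1.

Boundary ∂_1: C_1 → C_0 maps an edge to its endpoints' difference, ∂[p,q] = q − p. For instance
  ∂[1,6] = [6] − [1].
This gives a 10×19 integer matrix of rank 9; reducing to Smith normal form yields diagonal entries (1,1,1,1,1,1,1,1,1).

The boundary map ∂_2: C_2 → C_1 sends each 2-simplex [p,q,r] to [q,r] − [p,r] + [p,q]. For instance
  ∂[1,2,6] = [2,6] − [1,6] + [1,2],
  ∂[2,3,6] = [3,6] − [2,6] + [2,3].
As a 19×10 matrix over Z this has rank 9, with invariant factors (1,1,1,1,1,1,1,1,1).

Boundary ∂_3: C_3 → C_2 sends each 3-simplex σ to the alternating sum Σ_i (−1)^i (σ with its i-th vertex removed). For instance
  ∂[0,1,6,9] = [1,6,9] − [0,6,9] + [0,1,9] − [0,1,6].
The 10×1 boundary matrix has rank 1 and Smith normal form diag(1).

Reading off H_k = ker ∂_k / im ∂_{k+1}:

  H_0: rank C_0 − rank ∂_1 = 10 − 9 = 1, and the invariant factors of ∂_1 are all 1, so H_0 = Z.
  H_1: rank ker ∂_1 − rank ∂_2 = (19 − 9) − 9 = 1, and the invariant factors of ∂_2 are all 1, so H_1 = Z.
  H_2: rank ker ∂_2 − rank ∂_3 = (10 − 9) − 1 = 0, and the invariant factors of ∂_3 are all 1, so H_2 = 0.
  H_3: rank ker ∂_3 − rank ∂_4 = (1 − 1) − 0 = 0, and there is no ∂_4, so H_3 = 0.

As a check, the Euler characteristic is 10 − 19 + 10 − 1 = 0, which agrees with 1 − 1 + 0 − 0 = 0.

H_0 = Z,  H_1 = Z,  H_2 = 0,  H_3 = 0.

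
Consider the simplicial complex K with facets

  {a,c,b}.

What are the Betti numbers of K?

b_0 = 1, b_1 = 0, b_2 = 0.

K has 3 vertices, 3 edges, 1 triangle.
rank ∂_0 = 0, rank ∂_1 = 2 ⇒ b_0 = 3 − 0 − 2 = 1; all invariant factors of ∂_1 are 1 so no torsion. So H_0 = Z.
rank ∂_1 = 2, rank ∂_2 = 1 ⇒ b_1 = 3 − 2 − 1 = 0; all invariant factors of ∂_2 are 1 so no torsion. So H_1 = 0.
rank ∂_2 = 1, rank ∂_3 = 0 ⇒ b_2 = 1 − 1 − 0 = 0. So H_2 = 0.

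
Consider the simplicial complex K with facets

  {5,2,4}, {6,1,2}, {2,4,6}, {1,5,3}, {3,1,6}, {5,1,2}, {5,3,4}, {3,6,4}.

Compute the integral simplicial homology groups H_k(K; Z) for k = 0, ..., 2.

We work with the vertex ordering 1 < 2 < 3 < 4 < 5 < 6. The simplices of K, each written with vertices in increasing order, are:

  0-simplices (6): [1], [2], [3], [4], [5], [6]
  1-simplices (12): [1,2], [1,3], [1,5], [1,6], [2,4], [2,5], [2,6], [3,4], [3,5], [3,6], [4,5], [4,6]
  2-simplices (8): [1,2,5], [1,2,6], [1,3,5], [1,3,6], [2,4,5], [2,4,6], [3,4,5], [3,4,6]

Hence C_0 ≅ Z^6, C_1 ≅ Z^12, C_2 ≅ Z^8.

Boundary ∂_1: C_1 → C_0 is given by ∂[p,q] = [q] − [p]. For instance
  ∂[2,6] = [6] − [2].
This gives a 6×12 integer matrix of rank 5; reducing to Smith normal form yields diagonal entries (1,1,1,1,1).

Boundary ∂_2: C_2 → C_1 sends each 2-simplex [p,q,r] to [q,r] − [p,r] + [p,q]. For instance
  ∂[2,4,5] = [4,5] − [2,5] + [2,4],
  ∂[3,4,6] = [4,6] − [3,6] + [3,4].
The 12×8 boundary matrix has rank 7 and Smith normal form diag(1,1,1,1,1,1,1).

Reading off H_k = ker ∂_k / im ∂_{k+1}:

  H_0: rank C_0 − rank ∂_1 = 6 − 5 = 1, and the invariant factors of ∂_1 are all 1, so H_0 = Z.
  H_1: rank ker ∂_1 − rank ∂_2 = (12 − 5) − 7 = 0, and the invariant factors of ∂_2 are all 1, so H_1 = 0.
  H_2: rank ker ∂_2 − rank ∂_3 = (8 − 7) − 0 = 1, and there is no ∂_3, so H_2 = Z.

H_0 ≅ Z,  H_1 = 0,  H_2 ≅ Z.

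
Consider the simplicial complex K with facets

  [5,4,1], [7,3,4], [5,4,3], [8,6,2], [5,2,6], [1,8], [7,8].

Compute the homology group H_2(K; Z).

H_2 = 0.

Order the vertices as 1 < 2 < 3 < 4 < 5 < 6 < 7 < 8. Listing each simplex with vertices in this order, K has dimension 2 with simplices:

  0-simplices (8): [1], [2], [3], [4], [5], [6], [7], [8]
  1-simplices (14): [1,4], [1,5], [1,8], [2,5], [2,6], [2,8], [3,4], [3,5], [3,7], [4,5], [4,7], [5,6], [6,8], [7,8]
  2-simplices (5): [1,4,5], [2,5,6], [2,6,8], [3,4,5], [3,4,7]

Hence C_0 ≅ Z^8, C_1 ≅ Z^14, C_2 ≅ Z^5.

∂_1: C_1 → C_0 sends each edge [p,q] (with p < q) to q − p. For instance
  ∂[3,7] = [7] − [3].
The 8×14 boundary matrix has rank 7 and Smith normal form diag(1,1,1,1,1,1,1).

The boundary map ∂_2: C_2 → C_1 sends each 2-simplex [p,q,r] to [q,r] − [p,r] + [p,q]. For instance
  ∂[3,4,7] = [4,7] − [3,7] + [3,4],
  ∂[2,5,6] = [5,6] − [2,6] + [2,5].
As a 14×5 matrix over Z this has rank 5, with invariant factors (1,1,1,1,1).

Reading off H_k = ker ∂_k / im ∂_{k+1}:

  H_2: rank ker ∂_2 − rank ∂_3 = (5 − 5) − 0 = 0, and there is no ∂_3, so H_2 = 0.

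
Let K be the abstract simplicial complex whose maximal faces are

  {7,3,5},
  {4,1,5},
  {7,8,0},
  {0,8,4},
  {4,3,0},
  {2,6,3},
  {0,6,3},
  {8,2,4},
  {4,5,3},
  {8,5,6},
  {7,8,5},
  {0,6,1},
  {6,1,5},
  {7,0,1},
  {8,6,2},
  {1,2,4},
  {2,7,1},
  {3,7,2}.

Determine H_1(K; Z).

H_1 = Z^2.

Fix the vertex order 0 < 1 < 2 < 3 < 4 < 5 < 6 < 7 < 8 and write every simplex with vertices in increasing order. Then dim K = 2 and the simplices of K are:

  0-simplices (9): [0], [1], [2], [3], [4], [5], [6], [7], [8]
  1-simplices (27): (27 of them)
  2-simplices (18): [0,1,6], [0,1,7], [0,3,4], [0,3,6], [0,4,8], [0,7,8], [1,2,4], [1,2,7], [1,4,5], [1,5,6], [2,3,6], [2,3,7], [2,4,8], [2,6,8], [3,4,5], [3,5,7], [5,6,8], [5,7,8]

so the chain groups are C_0 ≅ Z^9, C_1 ≅ Z^27, C_2 ≅ Z^18.

The boundary map ∂_1: C_1 → C_0 is given by ∂[p,q] = [q] − [p].
This gives a 9×27 integer matrix of rank 8; reducing to Smith normal form yields diagonal entries (1,1,1,1,1,1,1,1).

Boundary ∂_2: C_2 → C_1 maps a triangle to the signed sum of its edges. For instance
  ∂[1,5,6] = [5,6] − [1,6] + [1,5],
  ∂[2,6,8] = [6,8] − [2,8] + [2,6].
The 27×18 boundary matrix has rank 17 and Smith normal form diag(1,1,1,1,1,1,1,1,1,1,1,1,1,1,1,1,1).

Reading off H_k = ker ∂_k / im ∂_{k+1}:

  H_1: rank ker ∂_1 − rank ∂_2 = (27 − 8) − 17 = 2, and the invariant factors of ∂_2 are all 1, so H_1 = Z^2.

(K is a triangulation of the torus T^2.)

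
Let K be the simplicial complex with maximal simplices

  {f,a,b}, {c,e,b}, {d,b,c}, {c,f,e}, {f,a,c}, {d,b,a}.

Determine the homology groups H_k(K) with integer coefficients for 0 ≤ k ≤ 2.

H_0 = Z,  H_1 = Z,  H_2 = 0.

Order the vertices as a < b < c < d < e < f. Listing each simplex with vertices in this order, K has dimension 2 with simplices:

  0-simplices (6): a, b, c, d, e, f
  1-simplices (12): ab, ac, ad, af, bc, bd, be, bf, cd, ce, cf, ef
  2-simplices (6): abd, abf, acf, bcd, bce, cef

giving chain groups C_0 ≅ Z^6, C_1 ≅ Z^12, C_2 ≅ Z^6.

Boundary ∂_1: C_1 → C_0 is given by ∂[p,q] = [q] − [p].
This gives a 6×12 integer matrix of rank 5; reducing to Smith normal form yields diagonal entries (1,1,1,1,1).

Boundary ∂_2: C_2 → C_1 maps a triangle to the signed sum of its edges. For instance
  ∂bcd = cd − bd + bc,
  ∂bce = ce − be + bc.
The 12×6 boundary matrix has rank 6 and Smith normal form diag(1,1,1,1,1,1).

Computing H_k = (kernel of ∂_k) / (image of ∂_{k+1}):

  H_0: rank C_0 − rank ∂_1 = 6 − 5 = 1, and the invariant factors of ∂_1 are all 1, so H_0 ≅ Z.
  H_1: rank ker ∂_1 − rank ∂_2 = (12 − 5) − 6 = 1, and the invariant factors of ∂_2 are all 1, so H_1 ≅ Z.
  H_2: rank ker ∂_2 − rank ∂_3 = (6 − 6) − 0 = 0, and there is no ∂_3, so H_2 ≅ 0.

As a check, the Euler characteristic is 6 − 12 + 6 = 0, which agrees with 1 − 1 + 0 = 0.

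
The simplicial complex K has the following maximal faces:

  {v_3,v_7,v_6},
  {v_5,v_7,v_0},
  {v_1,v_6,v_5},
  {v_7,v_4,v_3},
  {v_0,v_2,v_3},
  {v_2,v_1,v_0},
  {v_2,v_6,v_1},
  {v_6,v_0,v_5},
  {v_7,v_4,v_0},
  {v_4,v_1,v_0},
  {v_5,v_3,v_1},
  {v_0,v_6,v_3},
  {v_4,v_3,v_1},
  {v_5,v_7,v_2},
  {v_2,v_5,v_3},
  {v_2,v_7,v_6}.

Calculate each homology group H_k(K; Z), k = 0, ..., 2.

H_0 ≅ Z,  H_1 ≅ Z^2,  H_2 ≅ Z.

Fix the vertex order v_0 < v_1 < v_2 < v_3 < v_4 < v_5 < v_6 < v_7 and write every simplex with vertices in increasing order. Then dim K = 2 and the simplices of K are:

  0-simplices (8): [v_0], [v_1], [v_2], [v_3], [v_4], [v_5], [v_6], [v_7]
  1-simplices (24): (24 of them)
  2-simplices (16): (16 of them)

so the chain groups are C_0 ≅ Z^8, C_1 ≅ Z^24, C_2 ≅ Z^16.

∂_1: C_1 → C_0 sends each edge [p,q] (with p < q) to q − p. For instance
  ∂[v_0,v_4] = [v_4] − [v_0].
This gives a 8×24 integer matrix of rank 7; reducing to Smith normal form yields diagonal entries (1,1,1,1,1,1,1).

Boundary ∂_2: C_2 → C_1 sends each 2-simplex [p,q,r] to [q,r] − [p,r] + [p,q]. For instance
  ∂[v_0,v_2,v_3] = [v_2,v_3] − [v_0,v_3] + [v_0,v_2],
  ∂[v_0,v_5,v_7] = [v_5,v_7] − [v_0,v_7] + [v_0,v_5].
The 24×16 boundary matrix has rank 15 and Smith normal form diag(1,1,1,1,1,1,1,1,1,1,1,1,1,1,1).

Computing H_k = (kernel of ∂_k) / (image of ∂_{k+1}):

  H_0: rank C_0 − rank ∂_1 = 8 − 7 = 1, and the invariant factors of ∂_1 are all 1, so H_0 ≅ Z.
  H_1: rank ker ∂_1 − rank ∂_2 = (24 − 7) − 15 = 2, and the invariant factors of ∂_2 are all 1, so H_1 ≅ Z^2.
  H_2: rank ker ∂_2 − rank ∂_3 = (16 − 15) − 0 = 1, and there is no ∂_3, so H_2 ≅ Z.

As a check, the Euler characteristic is 8 − 24 + 16 = 0, which agrees with 1 − 2 + 1 = 0.
(K is a triangulation of the torus T^2.)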